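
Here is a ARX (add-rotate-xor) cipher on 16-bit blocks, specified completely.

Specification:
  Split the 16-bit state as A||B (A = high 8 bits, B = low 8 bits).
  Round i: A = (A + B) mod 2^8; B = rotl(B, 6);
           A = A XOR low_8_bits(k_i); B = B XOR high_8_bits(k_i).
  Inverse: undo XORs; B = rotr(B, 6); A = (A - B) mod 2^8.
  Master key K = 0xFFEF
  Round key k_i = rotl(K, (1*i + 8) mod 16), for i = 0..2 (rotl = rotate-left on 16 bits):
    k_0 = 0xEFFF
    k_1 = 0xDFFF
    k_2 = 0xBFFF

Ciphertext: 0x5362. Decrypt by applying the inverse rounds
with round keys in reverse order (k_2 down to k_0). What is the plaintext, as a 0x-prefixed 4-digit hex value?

s_0 = ciphertext = 0x5362
s_1 = InvRound(s_0, k_2) = 0x3577
s_2 = InvRound(s_1, k_1) = 0x28A2
s_3 = InvRound(s_2, k_0) = 0xA235

0xA235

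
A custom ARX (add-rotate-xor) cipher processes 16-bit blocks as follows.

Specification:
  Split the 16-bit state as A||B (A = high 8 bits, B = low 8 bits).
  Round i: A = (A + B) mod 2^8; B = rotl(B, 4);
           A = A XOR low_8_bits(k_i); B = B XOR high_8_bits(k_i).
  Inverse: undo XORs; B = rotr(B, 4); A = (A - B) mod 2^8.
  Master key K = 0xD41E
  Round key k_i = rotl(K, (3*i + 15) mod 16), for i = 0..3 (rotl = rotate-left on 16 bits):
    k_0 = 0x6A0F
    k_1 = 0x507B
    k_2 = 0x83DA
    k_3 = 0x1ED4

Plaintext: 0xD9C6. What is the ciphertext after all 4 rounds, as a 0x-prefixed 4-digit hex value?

0x9316

s_0 = plaintext = 0xD9C6
s_1 = Round(s_0, k_0) = 0x9006
s_2 = Round(s_1, k_1) = 0xED30
s_3 = Round(s_2, k_2) = 0xC780
s_4 = Round(s_3, k_3) = 0x9316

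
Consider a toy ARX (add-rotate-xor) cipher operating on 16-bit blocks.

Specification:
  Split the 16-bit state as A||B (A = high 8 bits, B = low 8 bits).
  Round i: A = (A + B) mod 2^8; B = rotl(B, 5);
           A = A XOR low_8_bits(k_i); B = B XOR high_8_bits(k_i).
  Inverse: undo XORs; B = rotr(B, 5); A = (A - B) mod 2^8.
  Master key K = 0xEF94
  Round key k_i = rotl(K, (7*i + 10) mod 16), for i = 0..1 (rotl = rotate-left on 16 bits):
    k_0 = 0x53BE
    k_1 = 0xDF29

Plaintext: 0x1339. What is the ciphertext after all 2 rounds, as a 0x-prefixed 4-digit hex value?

0x4F51

s_0 = plaintext = 0x1339
s_1 = Round(s_0, k_0) = 0xF274
s_2 = Round(s_1, k_1) = 0x4F51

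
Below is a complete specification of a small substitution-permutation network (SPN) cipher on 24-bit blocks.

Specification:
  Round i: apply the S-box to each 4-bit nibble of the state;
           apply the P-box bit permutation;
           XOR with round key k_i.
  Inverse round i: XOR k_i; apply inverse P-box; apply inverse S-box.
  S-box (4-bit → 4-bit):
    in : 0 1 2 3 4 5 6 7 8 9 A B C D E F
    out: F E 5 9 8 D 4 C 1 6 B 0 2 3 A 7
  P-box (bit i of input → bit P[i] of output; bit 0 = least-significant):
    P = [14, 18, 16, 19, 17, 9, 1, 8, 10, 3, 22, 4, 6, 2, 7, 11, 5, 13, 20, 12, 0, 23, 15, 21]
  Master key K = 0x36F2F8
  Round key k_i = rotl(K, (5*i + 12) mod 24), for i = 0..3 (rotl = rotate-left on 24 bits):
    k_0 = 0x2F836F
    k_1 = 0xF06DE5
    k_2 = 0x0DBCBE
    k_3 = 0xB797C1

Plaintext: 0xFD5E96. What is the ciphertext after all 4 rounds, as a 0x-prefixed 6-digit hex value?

s_0 = plaintext = 0xFD5E96
s_1 = Round(s_0, k_0) = 0xAE2994
s_2 = Round(s_1, k_1) = 0x185F2E
s_3 = Round(s_2, k_2) = 0xE33054
s_4 = Round(s_3, k_3) = 0x5D8ABB

0x5D8ABB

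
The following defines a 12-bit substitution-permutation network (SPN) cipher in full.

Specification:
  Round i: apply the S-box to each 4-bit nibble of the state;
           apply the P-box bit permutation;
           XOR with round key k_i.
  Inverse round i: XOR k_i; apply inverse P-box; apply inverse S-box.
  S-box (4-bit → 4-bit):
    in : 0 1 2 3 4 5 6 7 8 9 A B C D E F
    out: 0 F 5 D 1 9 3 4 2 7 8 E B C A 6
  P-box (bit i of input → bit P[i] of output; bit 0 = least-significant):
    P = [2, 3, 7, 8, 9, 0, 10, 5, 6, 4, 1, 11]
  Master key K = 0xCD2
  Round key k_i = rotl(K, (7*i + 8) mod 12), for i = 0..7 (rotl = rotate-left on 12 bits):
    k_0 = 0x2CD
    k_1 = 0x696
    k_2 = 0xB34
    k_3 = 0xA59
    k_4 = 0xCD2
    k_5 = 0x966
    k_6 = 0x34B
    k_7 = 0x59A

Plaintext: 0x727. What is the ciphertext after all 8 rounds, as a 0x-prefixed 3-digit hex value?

s_0 = plaintext = 0x727
s_1 = Round(s_0, k_0) = 0x44F
s_2 = Round(s_1, k_1) = 0x45E
s_3 = Round(s_2, k_2) = 0x85C
s_4 = Round(s_3, k_3) = 0x965
s_5 = Round(s_4, k_4) = 0xF85
s_6 = Round(s_5, k_5) = 0x871
s_7 = Round(s_6, k_6) = 0x6D7
s_8 = Round(s_7, k_7) = 0x16A

0x16A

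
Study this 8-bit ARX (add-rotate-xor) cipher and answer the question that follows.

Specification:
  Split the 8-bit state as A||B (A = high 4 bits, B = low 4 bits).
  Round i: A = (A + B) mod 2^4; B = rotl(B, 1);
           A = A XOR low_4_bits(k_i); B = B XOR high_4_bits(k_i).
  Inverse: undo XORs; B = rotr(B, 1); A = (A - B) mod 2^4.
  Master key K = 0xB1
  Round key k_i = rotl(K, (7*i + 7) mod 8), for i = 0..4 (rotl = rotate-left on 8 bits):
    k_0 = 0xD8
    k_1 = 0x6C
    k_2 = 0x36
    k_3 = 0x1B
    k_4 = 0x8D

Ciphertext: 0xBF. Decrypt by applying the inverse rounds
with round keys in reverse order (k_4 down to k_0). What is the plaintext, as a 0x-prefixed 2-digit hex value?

s_0 = ciphertext = 0xBF
s_1 = InvRound(s_0, k_4) = 0xBB
s_2 = InvRound(s_1, k_3) = 0xB5
s_3 = InvRound(s_2, k_2) = 0xA3
s_4 = InvRound(s_3, k_1) = 0xCA
s_5 = InvRound(s_4, k_0) = 0x9B

0x9B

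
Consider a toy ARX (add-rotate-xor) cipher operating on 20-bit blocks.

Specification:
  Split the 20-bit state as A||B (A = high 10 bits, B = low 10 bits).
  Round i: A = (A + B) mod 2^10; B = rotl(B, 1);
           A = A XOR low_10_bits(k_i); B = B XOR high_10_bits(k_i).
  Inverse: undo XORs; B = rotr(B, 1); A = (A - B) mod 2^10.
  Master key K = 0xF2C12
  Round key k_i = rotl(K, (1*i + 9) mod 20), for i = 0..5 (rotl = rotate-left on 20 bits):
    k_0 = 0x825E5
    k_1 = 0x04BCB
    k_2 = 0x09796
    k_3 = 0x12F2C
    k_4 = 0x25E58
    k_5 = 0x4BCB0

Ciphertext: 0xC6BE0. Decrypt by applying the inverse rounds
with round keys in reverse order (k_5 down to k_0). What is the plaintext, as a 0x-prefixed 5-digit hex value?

0x5DF5F

s_0 = ciphertext = 0xC6BE0
s_1 = InvRound(s_0, k_5) = 0x10F67
s_2 = InvRound(s_1, k_4) = 0x08DF8
s_3 = InvRound(s_2, k_3) = 0x0DAD9
s_4 = InvRound(s_3, k_2) = 0x8897E
s_5 = InvRound(s_4, k_1) = 0x4CCB6
s_6 = InvRound(s_5, k_0) = 0x5DF5F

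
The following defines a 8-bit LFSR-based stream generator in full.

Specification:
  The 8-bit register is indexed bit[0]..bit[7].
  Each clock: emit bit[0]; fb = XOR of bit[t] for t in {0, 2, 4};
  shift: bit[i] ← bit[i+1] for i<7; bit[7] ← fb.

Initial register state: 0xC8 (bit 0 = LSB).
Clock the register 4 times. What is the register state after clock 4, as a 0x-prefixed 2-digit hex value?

0x6C

reg_0 = 0xC8
clock 1: out=0, reg = 0x64
clock 2: out=0, reg = 0xB2
clock 3: out=0, reg = 0xD9
clock 4: out=1, reg = 0x6C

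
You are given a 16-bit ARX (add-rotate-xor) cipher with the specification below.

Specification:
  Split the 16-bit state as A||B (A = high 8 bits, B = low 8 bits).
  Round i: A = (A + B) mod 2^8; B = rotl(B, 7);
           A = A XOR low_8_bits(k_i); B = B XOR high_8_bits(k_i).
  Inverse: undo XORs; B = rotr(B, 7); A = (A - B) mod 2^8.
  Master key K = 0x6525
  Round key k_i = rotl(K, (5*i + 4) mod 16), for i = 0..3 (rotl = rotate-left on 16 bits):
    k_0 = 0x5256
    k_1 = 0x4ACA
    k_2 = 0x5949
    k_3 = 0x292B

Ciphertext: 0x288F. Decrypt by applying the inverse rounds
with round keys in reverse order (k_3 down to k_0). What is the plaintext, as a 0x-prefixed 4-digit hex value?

0xE22D

s_0 = ciphertext = 0x288F
s_1 = InvRound(s_0, k_3) = 0xB64D
s_2 = InvRound(s_1, k_2) = 0xD728
s_3 = InvRound(s_2, k_1) = 0x59C4
s_4 = InvRound(s_3, k_0) = 0xE22D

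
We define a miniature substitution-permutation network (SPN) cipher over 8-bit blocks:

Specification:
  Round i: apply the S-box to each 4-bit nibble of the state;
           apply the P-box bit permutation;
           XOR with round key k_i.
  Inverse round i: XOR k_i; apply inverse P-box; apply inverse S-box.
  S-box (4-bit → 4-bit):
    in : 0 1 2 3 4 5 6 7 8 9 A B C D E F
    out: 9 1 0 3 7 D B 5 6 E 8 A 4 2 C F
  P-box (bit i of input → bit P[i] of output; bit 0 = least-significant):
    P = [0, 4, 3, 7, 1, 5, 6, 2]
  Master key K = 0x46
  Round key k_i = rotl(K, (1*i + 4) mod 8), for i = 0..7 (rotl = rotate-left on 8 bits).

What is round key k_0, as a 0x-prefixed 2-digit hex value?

K = 0x46
k_0 = rotl(K, (1*0+4) mod 8) = rotl(K, 4) = 0x64

0x64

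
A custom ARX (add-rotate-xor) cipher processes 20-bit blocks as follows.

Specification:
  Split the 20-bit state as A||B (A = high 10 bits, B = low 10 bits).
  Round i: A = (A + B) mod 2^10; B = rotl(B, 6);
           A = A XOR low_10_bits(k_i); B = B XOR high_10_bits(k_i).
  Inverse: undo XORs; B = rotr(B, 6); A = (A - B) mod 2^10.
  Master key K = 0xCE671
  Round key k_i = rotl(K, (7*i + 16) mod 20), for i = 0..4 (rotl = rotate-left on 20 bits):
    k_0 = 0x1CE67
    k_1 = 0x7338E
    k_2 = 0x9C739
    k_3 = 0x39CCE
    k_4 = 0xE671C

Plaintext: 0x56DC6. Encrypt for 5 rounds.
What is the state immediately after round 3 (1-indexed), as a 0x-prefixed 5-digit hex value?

0x7D2D0

s_0 = plaintext = 0x56DC6
s_1 = Round(s_0, k_0) = 0x519EF
s_2 = Round(s_1, k_1) = 0x2EE12
s_3 = Round(s_2, k_2) = 0x7D2D0
s_4 = Round(s_3, k_3) = 0x028CA
s_5 = Round(s_4, k_4) = 0xF2115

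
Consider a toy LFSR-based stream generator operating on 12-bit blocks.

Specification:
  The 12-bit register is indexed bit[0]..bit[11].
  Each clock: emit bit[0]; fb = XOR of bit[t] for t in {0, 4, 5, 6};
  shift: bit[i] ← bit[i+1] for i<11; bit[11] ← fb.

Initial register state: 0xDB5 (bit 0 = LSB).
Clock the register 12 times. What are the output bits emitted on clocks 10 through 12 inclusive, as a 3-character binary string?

reg_0 = 0xDB5
clock 1: out=1, reg = 0xEDA
clock 2: out=0, reg = 0x76D
clock 3: out=1, reg = 0xBB6
clock 4: out=0, reg = 0x5DB
clock 5: out=1, reg = 0xAED
clock 6: out=1, reg = 0xD76
clock 7: out=0, reg = 0xEBB
clock 8: out=1, reg = 0xF5D
clock 9: out=1, reg = 0xFAE
clock 10: out=0, reg = 0xFD7
clock 11: out=1, reg = 0xFEB
clock 12: out=1, reg = 0xFF5

011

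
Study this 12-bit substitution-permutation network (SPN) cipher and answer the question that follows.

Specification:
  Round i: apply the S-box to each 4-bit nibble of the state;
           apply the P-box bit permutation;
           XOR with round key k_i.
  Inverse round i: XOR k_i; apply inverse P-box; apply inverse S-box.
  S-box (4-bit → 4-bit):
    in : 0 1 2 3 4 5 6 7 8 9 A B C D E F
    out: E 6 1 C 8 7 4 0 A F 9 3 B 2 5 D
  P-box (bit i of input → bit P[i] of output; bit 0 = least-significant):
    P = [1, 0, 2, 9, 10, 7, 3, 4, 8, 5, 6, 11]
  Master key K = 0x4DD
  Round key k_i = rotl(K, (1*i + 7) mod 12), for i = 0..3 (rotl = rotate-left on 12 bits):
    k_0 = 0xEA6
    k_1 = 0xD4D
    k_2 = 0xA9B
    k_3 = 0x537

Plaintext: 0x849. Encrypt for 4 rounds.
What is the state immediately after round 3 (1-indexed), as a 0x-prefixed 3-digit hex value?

s_0 = plaintext = 0x849
s_1 = Round(s_0, k_0) = 0x491
s_2 = Round(s_1, k_1) = 0x1D0
s_3 = Round(s_2, k_2) = 0x87E
s_4 = Round(s_3, k_3) = 0xD11

0x87E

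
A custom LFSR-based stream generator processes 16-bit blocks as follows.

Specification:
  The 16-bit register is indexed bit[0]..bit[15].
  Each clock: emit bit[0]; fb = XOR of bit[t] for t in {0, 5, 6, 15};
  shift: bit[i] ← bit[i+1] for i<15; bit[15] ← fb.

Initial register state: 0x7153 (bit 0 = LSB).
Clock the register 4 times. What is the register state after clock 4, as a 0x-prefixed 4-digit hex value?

0x4715

reg_0 = 0x7153
clock 1: out=1, reg = 0x38A9
clock 2: out=1, reg = 0x1C54
clock 3: out=0, reg = 0x8E2A
clock 4: out=0, reg = 0x4715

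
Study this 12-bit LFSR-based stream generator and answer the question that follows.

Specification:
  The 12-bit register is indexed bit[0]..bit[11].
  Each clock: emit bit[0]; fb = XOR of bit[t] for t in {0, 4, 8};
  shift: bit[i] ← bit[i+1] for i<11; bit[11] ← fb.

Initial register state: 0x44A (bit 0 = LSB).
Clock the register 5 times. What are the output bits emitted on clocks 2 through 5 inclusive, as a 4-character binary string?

1010

reg_0 = 0x44A
clock 1: out=0, reg = 0x225
clock 2: out=1, reg = 0x912
clock 3: out=0, reg = 0x489
clock 4: out=1, reg = 0xA44
clock 5: out=0, reg = 0x522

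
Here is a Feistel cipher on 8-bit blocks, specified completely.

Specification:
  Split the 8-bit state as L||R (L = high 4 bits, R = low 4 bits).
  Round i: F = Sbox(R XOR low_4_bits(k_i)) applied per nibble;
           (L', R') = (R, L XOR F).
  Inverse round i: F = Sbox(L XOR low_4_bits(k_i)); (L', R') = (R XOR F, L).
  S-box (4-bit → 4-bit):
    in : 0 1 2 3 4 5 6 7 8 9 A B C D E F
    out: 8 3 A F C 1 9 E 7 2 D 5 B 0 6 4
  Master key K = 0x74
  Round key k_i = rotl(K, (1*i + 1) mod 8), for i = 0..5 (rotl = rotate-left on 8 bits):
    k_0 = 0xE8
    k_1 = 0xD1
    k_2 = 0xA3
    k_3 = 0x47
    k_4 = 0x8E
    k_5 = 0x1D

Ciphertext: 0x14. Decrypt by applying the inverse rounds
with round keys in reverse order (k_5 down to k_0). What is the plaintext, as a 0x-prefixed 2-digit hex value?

0x01

s_0 = ciphertext = 0x14
s_1 = InvRound(s_0, k_5) = 0xF1
s_2 = InvRound(s_1, k_4) = 0x2F
s_3 = InvRound(s_2, k_3) = 0xE2
s_4 = InvRound(s_3, k_2) = 0x2E
s_5 = InvRound(s_4, k_1) = 0x12
s_6 = InvRound(s_5, k_0) = 0x01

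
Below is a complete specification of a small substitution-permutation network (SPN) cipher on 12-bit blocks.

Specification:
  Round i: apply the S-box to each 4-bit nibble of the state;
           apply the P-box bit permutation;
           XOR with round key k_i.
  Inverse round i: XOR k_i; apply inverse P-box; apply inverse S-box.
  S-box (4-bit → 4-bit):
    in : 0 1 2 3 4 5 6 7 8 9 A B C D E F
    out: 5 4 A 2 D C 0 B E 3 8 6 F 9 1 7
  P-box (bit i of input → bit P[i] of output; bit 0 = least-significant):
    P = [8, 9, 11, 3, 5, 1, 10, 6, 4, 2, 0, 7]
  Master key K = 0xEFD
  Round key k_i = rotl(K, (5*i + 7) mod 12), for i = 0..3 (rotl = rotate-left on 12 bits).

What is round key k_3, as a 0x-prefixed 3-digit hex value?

0x7BF

K = 0xEFD
k_0 = rotl(K, (5*0+7) mod 12) = rotl(K, 7) = 0xEF7
k_1 = rotl(K, (5*1+7) mod 12) = rotl(K, 0) = 0xEFD
k_2 = rotl(K, (5*2+7) mod 12) = rotl(K, 5) = 0xFBD
k_3 = rotl(K, (5*3+7) mod 12) = rotl(K, 10) = 0x7BF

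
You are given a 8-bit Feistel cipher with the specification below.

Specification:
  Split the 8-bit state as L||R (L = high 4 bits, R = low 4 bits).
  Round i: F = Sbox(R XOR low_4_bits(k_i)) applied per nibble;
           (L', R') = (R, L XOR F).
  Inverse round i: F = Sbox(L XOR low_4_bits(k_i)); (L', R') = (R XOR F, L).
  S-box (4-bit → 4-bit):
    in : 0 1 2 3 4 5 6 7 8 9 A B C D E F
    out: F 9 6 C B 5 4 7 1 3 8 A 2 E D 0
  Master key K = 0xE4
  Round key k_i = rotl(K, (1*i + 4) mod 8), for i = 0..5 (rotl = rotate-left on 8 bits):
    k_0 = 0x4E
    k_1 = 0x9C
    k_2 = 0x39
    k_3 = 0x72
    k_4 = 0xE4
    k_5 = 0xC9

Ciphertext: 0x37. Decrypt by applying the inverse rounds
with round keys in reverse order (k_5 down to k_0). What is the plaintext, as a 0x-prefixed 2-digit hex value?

0x92

s_0 = ciphertext = 0x37
s_1 = InvRound(s_0, k_5) = 0xF3
s_2 = InvRound(s_1, k_4) = 0x9F
s_3 = InvRound(s_2, k_3) = 0x59
s_4 = InvRound(s_3, k_2) = 0xB5
s_5 = InvRound(s_4, k_1) = 0x2B
s_6 = InvRound(s_5, k_0) = 0x92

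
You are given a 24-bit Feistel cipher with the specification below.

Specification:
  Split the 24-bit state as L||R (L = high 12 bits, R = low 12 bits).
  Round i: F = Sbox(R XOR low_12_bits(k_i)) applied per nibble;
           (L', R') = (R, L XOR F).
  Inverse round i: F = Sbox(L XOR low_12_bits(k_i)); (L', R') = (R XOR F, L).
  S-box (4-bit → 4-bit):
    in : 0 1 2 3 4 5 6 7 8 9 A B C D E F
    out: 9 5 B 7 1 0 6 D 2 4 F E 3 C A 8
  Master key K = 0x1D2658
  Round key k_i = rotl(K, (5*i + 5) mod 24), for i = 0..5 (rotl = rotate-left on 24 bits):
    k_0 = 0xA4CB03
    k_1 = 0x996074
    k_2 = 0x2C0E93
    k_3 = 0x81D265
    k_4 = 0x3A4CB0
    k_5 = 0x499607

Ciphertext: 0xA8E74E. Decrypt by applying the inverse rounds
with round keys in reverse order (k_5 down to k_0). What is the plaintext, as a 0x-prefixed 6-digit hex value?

s_0 = ciphertext = 0xA8E74E
s_1 = InvRound(s_0, k_5) = 0x46AA8E
s_2 = InvRound(s_1, k_4) = 0x84146A
s_3 = InvRound(s_2, k_3) = 0xBDB841
s_4 = InvRound(s_3, k_2) = 0x853BDB
s_5 = InvRound(s_4, k_1) = 0x966853
s_6 = InvRound(s_5, k_0) = 0x333966

0x333966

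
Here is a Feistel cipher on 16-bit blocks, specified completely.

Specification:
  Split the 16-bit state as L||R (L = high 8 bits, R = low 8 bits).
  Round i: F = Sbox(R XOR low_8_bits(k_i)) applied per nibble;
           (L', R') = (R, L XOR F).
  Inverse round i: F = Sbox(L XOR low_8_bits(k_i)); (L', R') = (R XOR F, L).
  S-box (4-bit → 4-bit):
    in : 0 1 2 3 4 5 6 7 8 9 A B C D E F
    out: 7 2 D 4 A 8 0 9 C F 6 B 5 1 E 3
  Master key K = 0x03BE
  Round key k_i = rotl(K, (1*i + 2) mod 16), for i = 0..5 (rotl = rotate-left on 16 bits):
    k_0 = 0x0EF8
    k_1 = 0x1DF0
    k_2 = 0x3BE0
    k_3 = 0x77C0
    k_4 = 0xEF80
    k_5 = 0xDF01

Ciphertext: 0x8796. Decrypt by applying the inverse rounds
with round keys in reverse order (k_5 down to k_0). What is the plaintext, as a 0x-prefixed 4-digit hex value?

0xE505

s_0 = ciphertext = 0x8796
s_1 = InvRound(s_0, k_5) = 0x5687
s_2 = InvRound(s_1, k_4) = 0x9756
s_3 = InvRound(s_2, k_3) = 0xDF97
s_4 = InvRound(s_3, k_2) = 0xD4DF
s_5 = InvRound(s_4, k_1) = 0x05D4
s_6 = InvRound(s_5, k_0) = 0xE505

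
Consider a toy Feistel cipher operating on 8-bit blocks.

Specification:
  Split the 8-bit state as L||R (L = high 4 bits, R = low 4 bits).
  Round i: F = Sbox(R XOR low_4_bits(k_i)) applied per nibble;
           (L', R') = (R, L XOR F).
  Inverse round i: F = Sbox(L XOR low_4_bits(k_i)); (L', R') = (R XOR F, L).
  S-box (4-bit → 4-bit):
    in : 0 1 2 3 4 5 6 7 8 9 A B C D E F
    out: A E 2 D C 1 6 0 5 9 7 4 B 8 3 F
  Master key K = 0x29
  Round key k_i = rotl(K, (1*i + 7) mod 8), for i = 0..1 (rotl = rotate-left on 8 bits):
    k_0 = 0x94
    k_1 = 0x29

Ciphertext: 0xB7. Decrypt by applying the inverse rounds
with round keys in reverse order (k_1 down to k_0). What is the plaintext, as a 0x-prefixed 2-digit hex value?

s_0 = ciphertext = 0xB7
s_1 = InvRound(s_0, k_1) = 0x5B
s_2 = InvRound(s_1, k_0) = 0x55

0x55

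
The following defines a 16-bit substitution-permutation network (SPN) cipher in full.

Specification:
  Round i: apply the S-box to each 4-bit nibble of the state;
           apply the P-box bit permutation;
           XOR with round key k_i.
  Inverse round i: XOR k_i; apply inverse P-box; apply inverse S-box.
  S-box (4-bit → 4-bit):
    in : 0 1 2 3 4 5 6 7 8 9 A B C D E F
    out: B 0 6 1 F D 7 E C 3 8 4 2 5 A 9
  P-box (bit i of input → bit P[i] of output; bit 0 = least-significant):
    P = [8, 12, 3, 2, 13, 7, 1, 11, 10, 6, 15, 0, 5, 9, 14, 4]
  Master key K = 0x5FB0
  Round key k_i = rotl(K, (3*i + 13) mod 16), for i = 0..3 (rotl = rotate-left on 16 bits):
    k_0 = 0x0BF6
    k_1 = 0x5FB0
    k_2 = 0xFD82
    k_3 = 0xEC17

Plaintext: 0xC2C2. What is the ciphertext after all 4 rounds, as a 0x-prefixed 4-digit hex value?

s_0 = plaintext = 0xC2C2
s_1 = Round(s_0, k_0) = 0x993E
s_2 = Round(s_1, k_1) = 0x69D4
s_3 = Round(s_2, k_2) = 0x8AEC
s_4 = Round(s_3, k_3) = 0xB486

0xB486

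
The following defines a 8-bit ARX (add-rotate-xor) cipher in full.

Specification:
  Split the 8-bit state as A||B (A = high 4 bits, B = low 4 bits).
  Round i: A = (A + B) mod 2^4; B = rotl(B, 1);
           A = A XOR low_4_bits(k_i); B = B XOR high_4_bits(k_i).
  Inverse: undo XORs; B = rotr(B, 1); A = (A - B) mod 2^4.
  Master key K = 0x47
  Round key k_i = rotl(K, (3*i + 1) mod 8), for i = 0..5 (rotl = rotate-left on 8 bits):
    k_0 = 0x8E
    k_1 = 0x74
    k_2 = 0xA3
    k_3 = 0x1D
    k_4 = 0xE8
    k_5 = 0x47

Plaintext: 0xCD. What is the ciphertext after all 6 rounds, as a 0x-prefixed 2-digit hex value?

0x89

s_0 = plaintext = 0xCD
s_1 = Round(s_0, k_0) = 0x73
s_2 = Round(s_1, k_1) = 0xE1
s_3 = Round(s_2, k_2) = 0xC8
s_4 = Round(s_3, k_3) = 0x90
s_5 = Round(s_4, k_4) = 0x1E
s_6 = Round(s_5, k_5) = 0x89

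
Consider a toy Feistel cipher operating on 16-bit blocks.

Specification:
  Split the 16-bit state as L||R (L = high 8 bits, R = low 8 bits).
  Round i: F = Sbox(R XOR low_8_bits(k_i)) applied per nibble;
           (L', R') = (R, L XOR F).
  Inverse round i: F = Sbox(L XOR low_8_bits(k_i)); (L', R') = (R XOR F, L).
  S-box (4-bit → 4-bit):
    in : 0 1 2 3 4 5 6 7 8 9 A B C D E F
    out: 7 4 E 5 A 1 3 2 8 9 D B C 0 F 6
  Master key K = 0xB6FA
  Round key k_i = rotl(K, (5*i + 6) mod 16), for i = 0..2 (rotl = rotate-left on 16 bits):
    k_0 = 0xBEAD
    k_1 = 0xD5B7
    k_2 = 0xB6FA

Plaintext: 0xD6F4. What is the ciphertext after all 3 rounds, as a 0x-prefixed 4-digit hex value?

s_0 = plaintext = 0xD6F4
s_1 = Round(s_0, k_0) = 0xF4CF
s_2 = Round(s_1, k_1) = 0xCFDC
s_3 = Round(s_2, k_2) = 0xDC2C

0xDC2C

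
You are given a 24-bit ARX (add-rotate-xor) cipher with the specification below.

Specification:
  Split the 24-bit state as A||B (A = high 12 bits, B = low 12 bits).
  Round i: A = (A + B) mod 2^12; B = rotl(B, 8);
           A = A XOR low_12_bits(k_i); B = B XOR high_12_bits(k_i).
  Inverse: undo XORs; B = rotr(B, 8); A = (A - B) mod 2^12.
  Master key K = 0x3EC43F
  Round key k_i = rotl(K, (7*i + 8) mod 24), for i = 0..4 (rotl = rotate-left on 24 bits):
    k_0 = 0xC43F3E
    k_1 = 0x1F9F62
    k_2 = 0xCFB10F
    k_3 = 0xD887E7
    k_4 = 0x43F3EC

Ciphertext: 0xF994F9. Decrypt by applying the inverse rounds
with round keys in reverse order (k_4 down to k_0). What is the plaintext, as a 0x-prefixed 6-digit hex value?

s_0 = ciphertext = 0xF994F9
s_1 = InvRound(s_0, k_4) = 0x015C60
s_2 = InvRound(s_1, k_3) = 0x971E81
s_3 = InvRound(s_2, k_2) = 0x0DC7A2
s_4 = InvRound(s_3, k_1) = 0xA085B6
s_5 = InvRound(s_4, k_0) = 0x5DDF59

0x5DDF59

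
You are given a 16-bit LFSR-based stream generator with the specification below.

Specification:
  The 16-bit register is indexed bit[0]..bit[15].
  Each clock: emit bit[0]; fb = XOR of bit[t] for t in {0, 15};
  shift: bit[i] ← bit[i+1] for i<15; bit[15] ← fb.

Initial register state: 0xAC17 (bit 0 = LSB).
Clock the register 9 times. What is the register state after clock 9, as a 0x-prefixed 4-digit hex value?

reg_0 = 0xAC17
clock 1: out=1, reg = 0x560B
clock 2: out=1, reg = 0xAB05
clock 3: out=1, reg = 0x5582
clock 4: out=0, reg = 0x2AC1
clock 5: out=1, reg = 0x9560
clock 6: out=0, reg = 0xCAB0
clock 7: out=0, reg = 0xE558
clock 8: out=0, reg = 0xF2AC
clock 9: out=0, reg = 0xF956

0xF956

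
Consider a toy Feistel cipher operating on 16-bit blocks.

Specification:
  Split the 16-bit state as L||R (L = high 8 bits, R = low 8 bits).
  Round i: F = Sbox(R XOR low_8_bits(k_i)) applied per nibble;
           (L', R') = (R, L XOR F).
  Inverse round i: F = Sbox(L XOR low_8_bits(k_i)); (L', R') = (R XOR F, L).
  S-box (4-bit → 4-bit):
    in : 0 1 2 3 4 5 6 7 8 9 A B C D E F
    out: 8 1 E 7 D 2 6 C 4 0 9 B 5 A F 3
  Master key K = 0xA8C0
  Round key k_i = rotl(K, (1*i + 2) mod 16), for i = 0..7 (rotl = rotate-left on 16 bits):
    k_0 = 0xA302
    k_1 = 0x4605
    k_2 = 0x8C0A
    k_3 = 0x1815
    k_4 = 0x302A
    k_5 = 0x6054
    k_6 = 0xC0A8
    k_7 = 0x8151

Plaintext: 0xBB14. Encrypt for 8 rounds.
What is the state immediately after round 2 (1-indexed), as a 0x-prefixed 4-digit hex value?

s_0 = plaintext = 0xBB14
s_1 = Round(s_0, k_0) = 0x14AD
s_2 = Round(s_1, k_1) = 0xAD80
s_3 = Round(s_2, k_2) = 0x80E4
s_4 = Round(s_3, k_3) = 0xE4B1
s_5 = Round(s_4, k_4) = 0xB1EF
s_6 = Round(s_5, k_5) = 0xEF0A
s_7 = Round(s_6, k_6) = 0x0A71
s_8 = Round(s_7, k_7) = 0x71E2

0xAD80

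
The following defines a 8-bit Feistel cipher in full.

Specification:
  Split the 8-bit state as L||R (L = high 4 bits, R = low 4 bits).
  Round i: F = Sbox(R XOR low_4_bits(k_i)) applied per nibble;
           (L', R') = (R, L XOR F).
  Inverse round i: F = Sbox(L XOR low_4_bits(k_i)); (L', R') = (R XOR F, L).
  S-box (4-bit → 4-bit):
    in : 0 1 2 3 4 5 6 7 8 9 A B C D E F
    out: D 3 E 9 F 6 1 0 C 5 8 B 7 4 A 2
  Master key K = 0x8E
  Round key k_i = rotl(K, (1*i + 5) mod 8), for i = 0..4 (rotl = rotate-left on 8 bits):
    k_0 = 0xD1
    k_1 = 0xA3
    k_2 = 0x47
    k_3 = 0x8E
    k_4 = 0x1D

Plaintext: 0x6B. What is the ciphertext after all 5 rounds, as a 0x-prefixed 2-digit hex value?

s_0 = plaintext = 0x6B
s_1 = Round(s_0, k_0) = 0xBE
s_2 = Round(s_1, k_1) = 0xEF
s_3 = Round(s_2, k_2) = 0xF2
s_4 = Round(s_3, k_3) = 0x28
s_5 = Round(s_4, k_4) = 0x84

0x84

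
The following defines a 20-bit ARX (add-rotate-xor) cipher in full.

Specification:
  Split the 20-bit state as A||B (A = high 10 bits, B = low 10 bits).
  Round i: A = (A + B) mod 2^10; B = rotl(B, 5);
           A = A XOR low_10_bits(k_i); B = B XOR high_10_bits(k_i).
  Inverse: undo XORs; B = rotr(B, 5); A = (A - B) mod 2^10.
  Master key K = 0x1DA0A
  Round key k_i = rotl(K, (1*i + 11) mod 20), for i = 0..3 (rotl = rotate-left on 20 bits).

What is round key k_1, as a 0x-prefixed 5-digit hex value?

0x0A1DA

K = 0x1DA0A
k_0 = rotl(K, (1*0+11) mod 20) = rotl(K, 11) = 0x050ED
k_1 = rotl(K, (1*1+11) mod 20) = rotl(K, 12) = 0x0A1DA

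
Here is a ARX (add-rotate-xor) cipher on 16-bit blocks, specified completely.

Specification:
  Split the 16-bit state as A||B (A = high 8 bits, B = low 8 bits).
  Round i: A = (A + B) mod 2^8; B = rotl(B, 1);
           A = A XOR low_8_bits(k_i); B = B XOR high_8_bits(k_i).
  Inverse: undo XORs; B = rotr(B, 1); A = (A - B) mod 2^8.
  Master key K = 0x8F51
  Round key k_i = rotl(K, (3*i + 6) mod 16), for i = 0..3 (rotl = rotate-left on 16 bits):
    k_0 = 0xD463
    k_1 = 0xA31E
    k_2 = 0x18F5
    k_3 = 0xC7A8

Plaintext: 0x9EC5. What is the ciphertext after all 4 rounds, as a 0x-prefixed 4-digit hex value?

s_0 = plaintext = 0x9EC5
s_1 = Round(s_0, k_0) = 0x005F
s_2 = Round(s_1, k_1) = 0x411D
s_3 = Round(s_2, k_2) = 0xAB22
s_4 = Round(s_3, k_3) = 0x6583

0x6583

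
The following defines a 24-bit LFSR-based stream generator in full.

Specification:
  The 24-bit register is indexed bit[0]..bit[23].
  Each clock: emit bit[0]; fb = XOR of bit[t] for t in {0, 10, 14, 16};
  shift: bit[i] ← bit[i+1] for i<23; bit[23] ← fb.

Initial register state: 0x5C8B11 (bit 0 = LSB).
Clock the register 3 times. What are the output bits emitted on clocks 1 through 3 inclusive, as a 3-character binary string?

100

reg_0 = 0x5C8B11
clock 1: out=1, reg = 0xAE4588
clock 2: out=0, reg = 0x5722C4
clock 3: out=0, reg = 0xAB9162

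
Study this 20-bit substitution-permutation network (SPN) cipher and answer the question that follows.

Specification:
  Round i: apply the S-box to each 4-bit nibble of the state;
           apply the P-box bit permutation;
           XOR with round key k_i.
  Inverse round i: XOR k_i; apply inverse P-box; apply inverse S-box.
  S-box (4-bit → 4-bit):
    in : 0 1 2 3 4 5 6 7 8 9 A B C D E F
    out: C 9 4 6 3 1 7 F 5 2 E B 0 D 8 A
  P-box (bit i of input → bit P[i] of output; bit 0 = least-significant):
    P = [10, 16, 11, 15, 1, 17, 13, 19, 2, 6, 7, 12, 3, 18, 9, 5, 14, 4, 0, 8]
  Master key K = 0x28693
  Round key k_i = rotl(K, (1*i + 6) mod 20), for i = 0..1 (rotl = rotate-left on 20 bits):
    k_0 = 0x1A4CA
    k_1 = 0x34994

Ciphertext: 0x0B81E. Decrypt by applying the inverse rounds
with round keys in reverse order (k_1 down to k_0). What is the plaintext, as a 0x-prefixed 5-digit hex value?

0x8ED21

s_0 = ciphertext = 0x0B81E
s_1 = InvRound(s_0, k_1) = 0x1506F
s_2 = InvRound(s_1, k_0) = 0x8ED21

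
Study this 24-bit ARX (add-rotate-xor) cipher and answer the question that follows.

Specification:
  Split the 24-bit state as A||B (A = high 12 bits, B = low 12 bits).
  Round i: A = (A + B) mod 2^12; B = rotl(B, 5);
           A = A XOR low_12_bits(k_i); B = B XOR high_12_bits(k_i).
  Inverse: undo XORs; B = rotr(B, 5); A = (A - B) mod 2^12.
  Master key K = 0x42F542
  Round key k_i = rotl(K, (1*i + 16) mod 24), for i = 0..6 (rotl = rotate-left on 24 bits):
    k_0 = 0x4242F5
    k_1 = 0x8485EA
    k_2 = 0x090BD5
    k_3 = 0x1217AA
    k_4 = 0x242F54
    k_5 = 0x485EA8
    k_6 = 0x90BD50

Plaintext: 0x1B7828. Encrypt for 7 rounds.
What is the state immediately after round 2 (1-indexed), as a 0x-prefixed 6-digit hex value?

s_0 = plaintext = 0x1B7828
s_1 = Round(s_0, k_0) = 0xB2A134
s_2 = Round(s_1, k_1) = 0x9B4ECA
s_3 = Round(s_2, k_2) = 0x3AB9CD
s_4 = Round(s_3, k_3) = 0xAD2892
s_5 = Round(s_4, k_4) = 0xC30013
s_6 = Round(s_5, k_5) = 0x2EB6E5
s_7 = Round(s_6, k_6) = 0x4805A6

0x9B4ECA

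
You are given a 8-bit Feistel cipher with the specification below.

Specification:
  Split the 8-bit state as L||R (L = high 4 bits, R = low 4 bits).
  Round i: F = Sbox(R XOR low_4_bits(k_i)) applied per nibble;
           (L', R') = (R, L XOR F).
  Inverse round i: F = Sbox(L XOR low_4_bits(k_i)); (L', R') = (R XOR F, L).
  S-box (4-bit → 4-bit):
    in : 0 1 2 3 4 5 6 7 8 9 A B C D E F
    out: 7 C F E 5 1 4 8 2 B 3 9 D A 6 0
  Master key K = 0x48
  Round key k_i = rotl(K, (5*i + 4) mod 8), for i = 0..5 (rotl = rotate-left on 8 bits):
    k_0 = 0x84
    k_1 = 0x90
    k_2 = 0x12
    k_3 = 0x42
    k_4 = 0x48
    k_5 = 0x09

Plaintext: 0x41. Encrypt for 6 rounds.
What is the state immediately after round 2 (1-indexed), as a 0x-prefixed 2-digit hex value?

0x50

s_0 = plaintext = 0x41
s_1 = Round(s_0, k_0) = 0x15
s_2 = Round(s_1, k_1) = 0x50
s_3 = Round(s_2, k_2) = 0x0A
s_4 = Round(s_3, k_3) = 0xA2
s_5 = Round(s_4, k_4) = 0x29
s_6 = Round(s_5, k_5) = 0x95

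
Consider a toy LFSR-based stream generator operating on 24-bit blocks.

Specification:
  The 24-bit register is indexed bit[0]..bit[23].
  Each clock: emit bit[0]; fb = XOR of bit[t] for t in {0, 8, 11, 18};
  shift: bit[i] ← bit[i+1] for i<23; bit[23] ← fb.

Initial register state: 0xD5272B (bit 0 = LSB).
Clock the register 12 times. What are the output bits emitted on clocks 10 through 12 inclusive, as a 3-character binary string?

110

reg_0 = 0xD5272B
clock 1: out=1, reg = 0xEA9395
clock 2: out=1, reg = 0x7549CA
clock 3: out=0, reg = 0xBAA4E5
clock 4: out=1, reg = 0xDD5272
clock 5: out=0, reg = 0xEEA939
clock 6: out=1, reg = 0x77549C
clock 7: out=0, reg = 0xBBAA4E
clock 8: out=0, reg = 0xDDD527
clock 9: out=1, reg = 0xEEEA93
clock 10: out=1, reg = 0xF77549
clock 11: out=1, reg = 0xFBBAA4
clock 12: out=0, reg = 0xFDDD52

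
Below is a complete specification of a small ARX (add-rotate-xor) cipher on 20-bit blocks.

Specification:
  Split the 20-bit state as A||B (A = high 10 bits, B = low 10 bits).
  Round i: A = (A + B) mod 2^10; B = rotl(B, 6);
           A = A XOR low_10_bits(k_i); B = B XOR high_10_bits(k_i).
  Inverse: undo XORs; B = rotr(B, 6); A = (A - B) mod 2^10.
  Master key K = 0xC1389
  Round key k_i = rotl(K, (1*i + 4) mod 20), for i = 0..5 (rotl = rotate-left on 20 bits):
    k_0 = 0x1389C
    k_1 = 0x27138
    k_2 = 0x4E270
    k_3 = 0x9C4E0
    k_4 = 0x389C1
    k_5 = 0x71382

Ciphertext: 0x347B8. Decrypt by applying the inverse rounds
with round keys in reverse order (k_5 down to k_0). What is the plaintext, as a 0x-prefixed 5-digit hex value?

0x57B6B

s_0 = ciphertext = 0x347B8
s_1 = InvRound(s_0, k_5) = 0xE2BC9
s_2 = InvRound(s_1, k_4) = 0xE3EBC
s_3 = InvRound(s_2, k_3) = 0xA70D3
s_4 = InvRound(s_3, k_2) = 0x8D6B7
s_5 = InvRound(s_4, k_1) = 0x156B8
s_6 = InvRound(s_5, k_0) = 0x57B6B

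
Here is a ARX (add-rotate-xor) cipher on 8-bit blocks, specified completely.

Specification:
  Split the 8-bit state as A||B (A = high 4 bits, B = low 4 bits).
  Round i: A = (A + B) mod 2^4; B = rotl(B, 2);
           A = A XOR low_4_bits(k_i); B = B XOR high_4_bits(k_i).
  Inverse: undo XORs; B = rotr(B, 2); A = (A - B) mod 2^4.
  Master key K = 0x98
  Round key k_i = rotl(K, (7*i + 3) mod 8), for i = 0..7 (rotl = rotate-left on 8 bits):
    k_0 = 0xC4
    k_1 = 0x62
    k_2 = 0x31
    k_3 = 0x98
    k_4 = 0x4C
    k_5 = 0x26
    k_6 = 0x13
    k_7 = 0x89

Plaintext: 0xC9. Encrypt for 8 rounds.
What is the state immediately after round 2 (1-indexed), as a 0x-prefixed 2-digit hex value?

s_0 = plaintext = 0xC9
s_1 = Round(s_0, k_0) = 0x1A
s_2 = Round(s_1, k_1) = 0x9C
s_3 = Round(s_2, k_2) = 0x40
s_4 = Round(s_3, k_3) = 0xC9
s_5 = Round(s_4, k_4) = 0x92
s_6 = Round(s_5, k_5) = 0xDA
s_7 = Round(s_6, k_6) = 0x4B
s_8 = Round(s_7, k_7) = 0x66

0x9C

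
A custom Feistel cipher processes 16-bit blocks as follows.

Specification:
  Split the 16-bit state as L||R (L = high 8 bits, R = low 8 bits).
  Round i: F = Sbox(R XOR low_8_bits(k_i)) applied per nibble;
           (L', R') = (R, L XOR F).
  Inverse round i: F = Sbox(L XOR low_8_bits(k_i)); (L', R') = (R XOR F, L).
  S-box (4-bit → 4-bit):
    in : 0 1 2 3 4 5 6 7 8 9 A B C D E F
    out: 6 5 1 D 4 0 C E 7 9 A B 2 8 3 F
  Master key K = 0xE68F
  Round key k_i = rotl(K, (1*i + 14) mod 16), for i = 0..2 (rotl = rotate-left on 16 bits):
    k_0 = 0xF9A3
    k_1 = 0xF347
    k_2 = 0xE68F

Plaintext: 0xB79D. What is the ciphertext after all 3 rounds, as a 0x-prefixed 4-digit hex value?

s_0 = plaintext = 0xB79D
s_1 = Round(s_0, k_0) = 0x9D64
s_2 = Round(s_1, k_1) = 0x6480
s_3 = Round(s_2, k_2) = 0x800B

0x800B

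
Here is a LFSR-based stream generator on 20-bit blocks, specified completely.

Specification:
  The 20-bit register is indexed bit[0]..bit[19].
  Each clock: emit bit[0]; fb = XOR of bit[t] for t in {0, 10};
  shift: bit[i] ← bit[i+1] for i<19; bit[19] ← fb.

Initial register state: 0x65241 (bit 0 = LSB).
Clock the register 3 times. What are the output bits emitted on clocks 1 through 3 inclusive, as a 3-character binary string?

reg_0 = 0x65241
clock 1: out=1, reg = 0xB2920
clock 2: out=0, reg = 0x59490
clock 3: out=0, reg = 0xACA48

100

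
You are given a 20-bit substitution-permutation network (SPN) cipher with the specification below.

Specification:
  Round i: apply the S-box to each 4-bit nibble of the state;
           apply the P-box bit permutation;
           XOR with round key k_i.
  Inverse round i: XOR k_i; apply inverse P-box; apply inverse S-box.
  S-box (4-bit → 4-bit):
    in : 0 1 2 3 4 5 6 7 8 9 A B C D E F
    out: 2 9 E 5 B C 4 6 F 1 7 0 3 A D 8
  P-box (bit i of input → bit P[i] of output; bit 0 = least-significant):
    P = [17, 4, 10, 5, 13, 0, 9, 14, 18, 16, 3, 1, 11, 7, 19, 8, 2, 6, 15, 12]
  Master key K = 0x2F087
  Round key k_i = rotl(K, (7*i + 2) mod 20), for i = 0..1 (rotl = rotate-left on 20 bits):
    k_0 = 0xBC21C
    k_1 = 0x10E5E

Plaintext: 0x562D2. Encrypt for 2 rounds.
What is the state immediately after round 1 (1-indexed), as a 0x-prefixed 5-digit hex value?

s_0 = plaintext = 0x562D2
s_1 = Round(s_0, k_0) = 0x21627
s_2 = Round(s_1, k_1) = 0x1D107

0x21627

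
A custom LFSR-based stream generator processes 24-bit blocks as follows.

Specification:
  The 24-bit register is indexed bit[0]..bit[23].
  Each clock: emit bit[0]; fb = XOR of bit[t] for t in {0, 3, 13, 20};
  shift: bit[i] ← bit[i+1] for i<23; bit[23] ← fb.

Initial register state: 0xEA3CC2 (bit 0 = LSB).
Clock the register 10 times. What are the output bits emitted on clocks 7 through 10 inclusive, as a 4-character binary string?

1100

reg_0 = 0xEA3CC2
clock 1: out=0, reg = 0xF51E61
clock 2: out=1, reg = 0x7A8F30
clock 3: out=0, reg = 0xBD4798
clock 4: out=0, reg = 0x5EA3CC
clock 5: out=0, reg = 0xAF51E6
clock 6: out=0, reg = 0x57A8F3
clock 7: out=1, reg = 0xABD479
clock 8: out=1, reg = 0x55EA3C
clock 9: out=0, reg = 0xAAF51E
clock 10: out=0, reg = 0x557A8F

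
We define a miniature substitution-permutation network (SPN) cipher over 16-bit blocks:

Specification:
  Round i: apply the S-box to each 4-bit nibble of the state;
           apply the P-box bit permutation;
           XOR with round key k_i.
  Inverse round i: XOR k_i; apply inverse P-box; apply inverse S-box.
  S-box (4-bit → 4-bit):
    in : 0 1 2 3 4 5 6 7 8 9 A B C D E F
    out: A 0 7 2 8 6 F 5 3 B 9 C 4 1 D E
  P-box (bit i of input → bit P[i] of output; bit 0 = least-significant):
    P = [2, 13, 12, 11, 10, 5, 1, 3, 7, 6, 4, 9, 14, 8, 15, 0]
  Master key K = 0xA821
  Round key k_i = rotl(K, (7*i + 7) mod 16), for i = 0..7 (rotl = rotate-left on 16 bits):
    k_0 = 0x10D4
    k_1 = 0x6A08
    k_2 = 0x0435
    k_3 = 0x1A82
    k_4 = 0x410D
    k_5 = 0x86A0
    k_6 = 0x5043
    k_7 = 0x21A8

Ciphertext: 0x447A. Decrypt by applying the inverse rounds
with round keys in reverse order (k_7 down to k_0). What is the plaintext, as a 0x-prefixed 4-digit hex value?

s_0 = ciphertext = 0x447A
s_1 = InvRound(s_0, k_7) = 0x8273
s_2 = InvRound(s_1, k_6) = 0x7B3C
s_3 = InvRound(s_2, k_5) = 0x27A6
s_4 = InvRound(s_3, k_4) = 0xAA63
s_5 = InvRound(s_4, k_3) = 0xB835
s_6 = InvRound(s_5, k_2) = 0xC1DF
s_7 = InvRound(s_6, k_1) = 0xF6C9
s_8 = InvRound(s_7, k_0) = 0xEBA8

0xEBA8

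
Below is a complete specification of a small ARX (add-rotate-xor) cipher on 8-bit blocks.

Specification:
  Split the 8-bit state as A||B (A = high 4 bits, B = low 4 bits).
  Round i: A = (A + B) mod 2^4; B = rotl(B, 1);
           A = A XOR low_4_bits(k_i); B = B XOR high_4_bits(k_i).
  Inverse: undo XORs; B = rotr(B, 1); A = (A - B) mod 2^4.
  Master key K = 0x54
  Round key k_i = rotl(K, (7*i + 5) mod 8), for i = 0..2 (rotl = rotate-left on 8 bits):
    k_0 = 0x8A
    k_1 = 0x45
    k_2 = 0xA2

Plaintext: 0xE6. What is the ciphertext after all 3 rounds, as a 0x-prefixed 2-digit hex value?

s_0 = plaintext = 0xE6
s_1 = Round(s_0, k_0) = 0xE4
s_2 = Round(s_1, k_1) = 0x7C
s_3 = Round(s_2, k_2) = 0x13

0x13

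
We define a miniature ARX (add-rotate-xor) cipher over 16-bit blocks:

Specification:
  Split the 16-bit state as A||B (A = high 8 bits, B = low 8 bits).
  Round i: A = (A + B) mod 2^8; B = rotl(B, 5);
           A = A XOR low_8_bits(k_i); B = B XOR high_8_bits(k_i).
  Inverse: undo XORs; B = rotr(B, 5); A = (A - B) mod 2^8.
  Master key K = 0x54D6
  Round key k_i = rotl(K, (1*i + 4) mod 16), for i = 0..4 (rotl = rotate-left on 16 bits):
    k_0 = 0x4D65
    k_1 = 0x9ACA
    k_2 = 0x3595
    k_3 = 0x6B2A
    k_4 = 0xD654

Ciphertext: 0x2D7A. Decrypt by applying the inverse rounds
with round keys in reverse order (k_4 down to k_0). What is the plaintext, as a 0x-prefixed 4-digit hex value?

0xCD46

s_0 = ciphertext = 0x2D7A
s_1 = InvRound(s_0, k_4) = 0x1465
s_2 = InvRound(s_1, k_3) = 0xCE70
s_3 = InvRound(s_2, k_2) = 0x312A
s_4 = InvRound(s_3, k_1) = 0x7685
s_5 = InvRound(s_4, k_0) = 0xCD46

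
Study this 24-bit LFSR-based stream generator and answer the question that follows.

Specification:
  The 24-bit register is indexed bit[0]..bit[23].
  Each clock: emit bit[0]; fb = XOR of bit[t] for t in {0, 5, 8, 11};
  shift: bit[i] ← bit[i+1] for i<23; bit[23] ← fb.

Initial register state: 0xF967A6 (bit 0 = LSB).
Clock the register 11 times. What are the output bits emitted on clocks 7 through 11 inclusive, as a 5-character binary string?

reg_0 = 0xF967A6
clock 1: out=0, reg = 0x7CB3D3
clock 2: out=1, reg = 0x3E59E9
clock 3: out=1, reg = 0x1F2CF4
clock 4: out=0, reg = 0x0F967A
clock 5: out=0, reg = 0x87CB3D
clock 6: out=1, reg = 0x43E59E
clock 7: out=0, reg = 0xA1F2CF
clock 8: out=1, reg = 0xD0F967
clock 9: out=1, reg = 0x687CB3
clock 10: out=1, reg = 0xB43E59
clock 11: out=1, reg = 0x5A1F2C

01111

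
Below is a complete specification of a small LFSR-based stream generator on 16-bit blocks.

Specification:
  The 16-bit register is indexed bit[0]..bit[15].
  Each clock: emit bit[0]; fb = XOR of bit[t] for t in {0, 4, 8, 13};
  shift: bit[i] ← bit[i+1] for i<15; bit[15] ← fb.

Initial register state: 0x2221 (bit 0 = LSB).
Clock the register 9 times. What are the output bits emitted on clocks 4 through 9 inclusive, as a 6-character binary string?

reg_0 = 0x2221
clock 1: out=1, reg = 0x1110
clock 2: out=0, reg = 0x0888
clock 3: out=0, reg = 0x0444
clock 4: out=0, reg = 0x0222
clock 5: out=0, reg = 0x0111
clock 6: out=1, reg = 0x8088
clock 7: out=0, reg = 0x4044
clock 8: out=0, reg = 0x2022
clock 9: out=0, reg = 0x9011

001000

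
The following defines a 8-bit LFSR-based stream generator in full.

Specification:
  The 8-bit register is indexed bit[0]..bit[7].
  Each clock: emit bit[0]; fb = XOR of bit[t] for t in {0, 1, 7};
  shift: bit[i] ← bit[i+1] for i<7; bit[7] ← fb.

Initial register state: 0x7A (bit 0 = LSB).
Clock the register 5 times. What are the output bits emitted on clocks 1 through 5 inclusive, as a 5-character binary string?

reg_0 = 0x7A
clock 1: out=0, reg = 0xBD
clock 2: out=1, reg = 0x5E
clock 3: out=0, reg = 0xAF
clock 4: out=1, reg = 0xD7
clock 5: out=1, reg = 0xEB

01011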